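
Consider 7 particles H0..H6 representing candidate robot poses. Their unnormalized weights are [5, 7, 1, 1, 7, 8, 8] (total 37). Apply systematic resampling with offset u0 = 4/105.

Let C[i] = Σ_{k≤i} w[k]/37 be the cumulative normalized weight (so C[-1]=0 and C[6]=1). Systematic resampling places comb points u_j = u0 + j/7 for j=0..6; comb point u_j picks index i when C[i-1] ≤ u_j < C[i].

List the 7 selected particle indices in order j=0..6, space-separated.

C = [5/37, 12/37, 13/37, 14/37, 21/37, 29/37, 1]
j=0: u_0=4/105 ∈ [0, 5/37) → index 0
j=1: u_1=19/105 ∈ [5/37, 12/37) → index 1
j=2: u_2=34/105 ∈ [5/37, 12/37) → index 1
j=3: u_3=7/15 ∈ [14/37, 21/37) → index 4
j=4: u_4=64/105 ∈ [21/37, 29/37) → index 5
j=5: u_5=79/105 ∈ [21/37, 29/37) → index 5
j=6: u_6=94/105 ∈ [29/37, 1) → index 6

0 1 1 4 5 5 6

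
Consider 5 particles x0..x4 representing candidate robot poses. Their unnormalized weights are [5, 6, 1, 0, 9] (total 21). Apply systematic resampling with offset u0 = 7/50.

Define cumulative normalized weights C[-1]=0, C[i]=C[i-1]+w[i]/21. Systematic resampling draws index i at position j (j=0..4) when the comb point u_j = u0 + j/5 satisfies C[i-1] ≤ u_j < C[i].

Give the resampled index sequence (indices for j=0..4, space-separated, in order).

C = [5/21, 11/21, 4/7, 4/7, 1]
j=0: u_0=7/50 ∈ [0, 5/21) → index 0
j=1: u_1=17/50 ∈ [5/21, 11/21) → index 1
j=2: u_2=27/50 ∈ [11/21, 4/7) → index 2
j=3: u_3=37/50 ∈ [4/7, 1) → index 4
j=4: u_4=47/50 ∈ [4/7, 1) → index 4

0 1 2 4 4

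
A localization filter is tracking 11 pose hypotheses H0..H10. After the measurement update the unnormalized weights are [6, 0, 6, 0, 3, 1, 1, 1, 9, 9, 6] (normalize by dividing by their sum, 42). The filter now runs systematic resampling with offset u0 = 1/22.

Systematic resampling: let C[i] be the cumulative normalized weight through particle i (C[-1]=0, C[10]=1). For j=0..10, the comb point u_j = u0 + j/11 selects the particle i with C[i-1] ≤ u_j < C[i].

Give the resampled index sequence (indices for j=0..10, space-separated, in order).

C = [1/7, 1/7, 2/7, 2/7, 5/14, 8/21, 17/42, 3/7, 9/14, 6/7, 1]
j=0: u_0=1/22 ∈ [0, 1/7) → index 0
j=1: u_1=3/22 ∈ [0, 1/7) → index 0
j=2: u_2=5/22 ∈ [1/7, 2/7) → index 2
j=3: u_3=7/22 ∈ [2/7, 5/14) → index 4
j=4: u_4=9/22 ∈ [17/42, 3/7) → index 7
j=5: u_5=1/2 ∈ [3/7, 9/14) → index 8
j=6: u_6=13/22 ∈ [3/7, 9/14) → index 8
j=7: u_7=15/22 ∈ [9/14, 6/7) → index 9
j=8: u_8=17/22 ∈ [9/14, 6/7) → index 9
j=9: u_9=19/22 ∈ [6/7, 1) → index 10
j=10: u_10=21/22 ∈ [6/7, 1) → index 10

0 0 2 4 7 8 8 9 9 10 10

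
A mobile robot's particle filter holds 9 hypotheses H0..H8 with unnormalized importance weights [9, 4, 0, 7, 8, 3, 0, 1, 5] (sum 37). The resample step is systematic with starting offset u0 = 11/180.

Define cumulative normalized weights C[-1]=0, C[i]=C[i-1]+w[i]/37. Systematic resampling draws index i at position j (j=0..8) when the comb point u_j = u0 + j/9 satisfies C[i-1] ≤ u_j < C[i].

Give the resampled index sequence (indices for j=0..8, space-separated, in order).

0 0 1 3 3 4 4 7 8

C = [9/37, 13/37, 13/37, 20/37, 28/37, 31/37, 31/37, 32/37, 1]
j=0: u_0=11/180 ∈ [0, 9/37) → index 0
j=1: u_1=31/180 ∈ [0, 9/37) → index 0
j=2: u_2=17/60 ∈ [9/37, 13/37) → index 1
j=3: u_3=71/180 ∈ [13/37, 20/37) → index 3
j=4: u_4=91/180 ∈ [13/37, 20/37) → index 3
j=5: u_5=37/60 ∈ [20/37, 28/37) → index 4
j=6: u_6=131/180 ∈ [20/37, 28/37) → index 4
j=7: u_7=151/180 ∈ [31/37, 32/37) → index 7
j=8: u_8=19/20 ∈ [32/37, 1) → index 8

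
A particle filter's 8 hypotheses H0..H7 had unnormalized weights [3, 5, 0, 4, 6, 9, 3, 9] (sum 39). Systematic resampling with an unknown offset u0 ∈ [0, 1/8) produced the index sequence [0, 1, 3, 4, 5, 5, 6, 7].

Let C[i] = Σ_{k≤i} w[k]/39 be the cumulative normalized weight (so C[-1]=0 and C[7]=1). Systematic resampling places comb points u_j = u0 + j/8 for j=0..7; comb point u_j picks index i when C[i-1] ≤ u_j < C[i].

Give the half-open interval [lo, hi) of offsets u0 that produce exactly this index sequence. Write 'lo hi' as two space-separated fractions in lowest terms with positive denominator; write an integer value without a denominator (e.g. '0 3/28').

0 1/52

C = [1/13, 8/39, 8/39, 4/13, 6/13, 9/13, 10/13, 1]
j=0 picked index 0: u0 ∈ [0, 1/13)
j=1 picked index 1: u0 ∈ [-5/104, 25/312)
j=2 picked index 3: u0 ∈ [-7/156, 3/52)
j=3 picked index 4: u0 ∈ [-7/104, 9/104)
j=4 picked index 5: u0 ∈ [-1/26, 5/26)
j=5 picked index 5: u0 ∈ [-17/104, 7/104)
j=6 picked index 6: u0 ∈ [-3/52, 1/52)
j=7 picked index 7: u0 ∈ [-11/104, 1/8)
intersection: [0, 1/52)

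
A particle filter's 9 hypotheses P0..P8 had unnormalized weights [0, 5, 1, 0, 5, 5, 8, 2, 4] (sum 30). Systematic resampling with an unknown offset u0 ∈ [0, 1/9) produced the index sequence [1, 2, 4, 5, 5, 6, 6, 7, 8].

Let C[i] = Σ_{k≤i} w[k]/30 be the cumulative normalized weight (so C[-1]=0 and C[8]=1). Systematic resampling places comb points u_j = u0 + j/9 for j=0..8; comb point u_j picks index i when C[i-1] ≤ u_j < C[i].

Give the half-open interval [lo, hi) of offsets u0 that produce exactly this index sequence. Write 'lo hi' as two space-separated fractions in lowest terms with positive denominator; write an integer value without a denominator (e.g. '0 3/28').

C = [0, 1/6, 1/5, 1/5, 11/30, 8/15, 4/5, 13/15, 1]
j=0 picked index 1: u0 ∈ [0, 1/6)
j=1 picked index 2: u0 ∈ [1/18, 4/45)
j=2 picked index 4: u0 ∈ [-1/45, 13/90)
j=3 picked index 5: u0 ∈ [1/30, 1/5)
j=4 picked index 5: u0 ∈ [-7/90, 4/45)
j=5 picked index 6: u0 ∈ [-1/45, 11/45)
j=6 picked index 6: u0 ∈ [-2/15, 2/15)
j=7 picked index 7: u0 ∈ [1/45, 4/45)
j=8 picked index 8: u0 ∈ [-1/45, 1/9)
intersection: [1/18, 4/45)

1/18 4/45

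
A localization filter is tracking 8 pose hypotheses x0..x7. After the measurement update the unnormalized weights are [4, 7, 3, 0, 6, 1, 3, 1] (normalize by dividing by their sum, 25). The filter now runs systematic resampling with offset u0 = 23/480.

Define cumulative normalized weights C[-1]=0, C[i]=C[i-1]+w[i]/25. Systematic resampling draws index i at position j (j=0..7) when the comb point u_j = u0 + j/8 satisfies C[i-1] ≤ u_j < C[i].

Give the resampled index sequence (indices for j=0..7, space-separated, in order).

0 1 1 1 2 4 4 6

C = [4/25, 11/25, 14/25, 14/25, 4/5, 21/25, 24/25, 1]
j=0: u_0=23/480 ∈ [0, 4/25) → index 0
j=1: u_1=83/480 ∈ [4/25, 11/25) → index 1
j=2: u_2=143/480 ∈ [4/25, 11/25) → index 1
j=3: u_3=203/480 ∈ [4/25, 11/25) → index 1
j=4: u_4=263/480 ∈ [11/25, 14/25) → index 2
j=5: u_5=323/480 ∈ [14/25, 4/5) → index 4
j=6: u_6=383/480 ∈ [14/25, 4/5) → index 4
j=7: u_7=443/480 ∈ [21/25, 24/25) → index 6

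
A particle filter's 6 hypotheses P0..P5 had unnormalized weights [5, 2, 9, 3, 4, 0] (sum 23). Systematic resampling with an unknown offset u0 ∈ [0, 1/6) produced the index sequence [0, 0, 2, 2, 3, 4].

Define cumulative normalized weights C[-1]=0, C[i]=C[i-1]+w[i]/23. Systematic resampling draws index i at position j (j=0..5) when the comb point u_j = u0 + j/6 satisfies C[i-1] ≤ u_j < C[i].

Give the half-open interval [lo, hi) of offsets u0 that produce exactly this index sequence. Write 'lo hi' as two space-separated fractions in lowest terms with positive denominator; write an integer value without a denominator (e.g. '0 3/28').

C = [5/23, 7/23, 16/23, 19/23, 1, 1]
j=0 picked index 0: u0 ∈ [0, 5/23)
j=1 picked index 0: u0 ∈ [-1/6, 7/138)
j=2 picked index 2: u0 ∈ [-2/69, 25/69)
j=3 picked index 2: u0 ∈ [-9/46, 9/46)
j=4 picked index 3: u0 ∈ [2/69, 11/69)
j=5 picked index 4: u0 ∈ [-1/138, 1/6)
intersection: [2/69, 7/138)

2/69 7/138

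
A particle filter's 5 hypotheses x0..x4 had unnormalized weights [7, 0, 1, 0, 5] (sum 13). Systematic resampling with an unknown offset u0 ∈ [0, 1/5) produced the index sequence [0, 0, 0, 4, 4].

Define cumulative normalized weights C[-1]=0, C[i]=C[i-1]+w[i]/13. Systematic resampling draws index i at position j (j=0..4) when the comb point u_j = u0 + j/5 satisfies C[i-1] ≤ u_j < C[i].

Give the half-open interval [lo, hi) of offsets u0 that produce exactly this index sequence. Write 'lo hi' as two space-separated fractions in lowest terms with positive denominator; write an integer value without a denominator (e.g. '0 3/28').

1/65 9/65

C = [7/13, 7/13, 8/13, 8/13, 1]
j=0 picked index 0: u0 ∈ [0, 7/13)
j=1 picked index 0: u0 ∈ [-1/5, 22/65)
j=2 picked index 0: u0 ∈ [-2/5, 9/65)
j=3 picked index 4: u0 ∈ [1/65, 2/5)
j=4 picked index 4: u0 ∈ [-12/65, 1/5)
intersection: [1/65, 9/65)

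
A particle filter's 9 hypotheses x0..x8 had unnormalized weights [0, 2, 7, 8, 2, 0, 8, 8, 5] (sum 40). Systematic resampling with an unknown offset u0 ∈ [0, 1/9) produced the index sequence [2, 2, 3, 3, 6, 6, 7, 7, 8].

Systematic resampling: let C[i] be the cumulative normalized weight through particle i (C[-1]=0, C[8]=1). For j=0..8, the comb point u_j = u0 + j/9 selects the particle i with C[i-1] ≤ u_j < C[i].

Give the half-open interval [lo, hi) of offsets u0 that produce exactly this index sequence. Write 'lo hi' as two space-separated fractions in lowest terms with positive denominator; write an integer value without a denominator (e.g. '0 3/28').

1/20 11/120

C = [0, 1/20, 9/40, 17/40, 19/40, 19/40, 27/40, 7/8, 1]
j=0 picked index 2: u0 ∈ [1/20, 9/40)
j=1 picked index 2: u0 ∈ [-11/180, 41/360)
j=2 picked index 3: u0 ∈ [1/360, 73/360)
j=3 picked index 3: u0 ∈ [-13/120, 11/120)
j=4 picked index 6: u0 ∈ [11/360, 83/360)
j=5 picked index 6: u0 ∈ [-29/360, 43/360)
j=6 picked index 7: u0 ∈ [1/120, 5/24)
j=7 picked index 7: u0 ∈ [-37/360, 7/72)
j=8 picked index 8: u0 ∈ [-1/72, 1/9)
intersection: [1/20, 11/120)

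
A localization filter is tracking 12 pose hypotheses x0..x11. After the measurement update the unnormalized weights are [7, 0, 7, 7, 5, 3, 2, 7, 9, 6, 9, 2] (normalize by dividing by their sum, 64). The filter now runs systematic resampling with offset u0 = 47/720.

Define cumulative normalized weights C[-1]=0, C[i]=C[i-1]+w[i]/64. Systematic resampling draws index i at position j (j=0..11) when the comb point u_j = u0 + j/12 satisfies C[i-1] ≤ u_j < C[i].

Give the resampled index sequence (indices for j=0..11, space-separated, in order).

0 2 3 3 4 6 7 8 8 9 10 11

C = [7/64, 7/64, 7/32, 21/64, 13/32, 29/64, 31/64, 19/32, 47/64, 53/64, 31/32, 1]
j=0: u_0=47/720 ∈ [0, 7/64) → index 0
j=1: u_1=107/720 ∈ [7/64, 7/32) → index 2
j=2: u_2=167/720 ∈ [7/32, 21/64) → index 3
j=3: u_3=227/720 ∈ [7/32, 21/64) → index 3
j=4: u_4=287/720 ∈ [21/64, 13/32) → index 4
j=5: u_5=347/720 ∈ [29/64, 31/64) → index 6
j=6: u_6=407/720 ∈ [31/64, 19/32) → index 7
j=7: u_7=467/720 ∈ [19/32, 47/64) → index 8
j=8: u_8=527/720 ∈ [19/32, 47/64) → index 8
j=9: u_9=587/720 ∈ [47/64, 53/64) → index 9
j=10: u_10=647/720 ∈ [53/64, 31/32) → index 10
j=11: u_11=707/720 ∈ [31/32, 1) → index 11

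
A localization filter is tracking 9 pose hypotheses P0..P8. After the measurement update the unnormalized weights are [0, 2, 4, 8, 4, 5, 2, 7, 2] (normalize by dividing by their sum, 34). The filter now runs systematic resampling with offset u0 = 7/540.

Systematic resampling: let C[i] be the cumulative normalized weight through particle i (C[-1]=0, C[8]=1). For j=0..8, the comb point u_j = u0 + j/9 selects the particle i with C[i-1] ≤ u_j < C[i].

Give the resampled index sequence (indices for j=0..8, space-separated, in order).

C = [0, 1/17, 3/17, 7/17, 9/17, 23/34, 25/34, 16/17, 1]
j=0: u_0=7/540 ∈ [0, 1/17) → index 1
j=1: u_1=67/540 ∈ [1/17, 3/17) → index 2
j=2: u_2=127/540 ∈ [3/17, 7/17) → index 3
j=3: u_3=187/540 ∈ [3/17, 7/17) → index 3
j=4: u_4=247/540 ∈ [7/17, 9/17) → index 4
j=5: u_5=307/540 ∈ [9/17, 23/34) → index 5
j=6: u_6=367/540 ∈ [23/34, 25/34) → index 6
j=7: u_7=427/540 ∈ [25/34, 16/17) → index 7
j=8: u_8=487/540 ∈ [25/34, 16/17) → index 7

1 2 3 3 4 5 6 7 7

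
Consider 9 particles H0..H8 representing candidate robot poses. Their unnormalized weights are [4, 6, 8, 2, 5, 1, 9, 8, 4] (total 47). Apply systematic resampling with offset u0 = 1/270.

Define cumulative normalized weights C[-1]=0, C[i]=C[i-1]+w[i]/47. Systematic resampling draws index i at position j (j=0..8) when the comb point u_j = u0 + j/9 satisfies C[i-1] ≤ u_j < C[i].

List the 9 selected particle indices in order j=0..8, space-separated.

C = [4/47, 10/47, 18/47, 20/47, 25/47, 26/47, 35/47, 43/47, 1]
j=0: u_0=1/270 ∈ [0, 4/47) → index 0
j=1: u_1=31/270 ∈ [4/47, 10/47) → index 1
j=2: u_2=61/270 ∈ [10/47, 18/47) → index 2
j=3: u_3=91/270 ∈ [10/47, 18/47) → index 2
j=4: u_4=121/270 ∈ [20/47, 25/47) → index 4
j=5: u_5=151/270 ∈ [26/47, 35/47) → index 6
j=6: u_6=181/270 ∈ [26/47, 35/47) → index 6
j=7: u_7=211/270 ∈ [35/47, 43/47) → index 7
j=8: u_8=241/270 ∈ [35/47, 43/47) → index 7

0 1 2 2 4 6 6 7 7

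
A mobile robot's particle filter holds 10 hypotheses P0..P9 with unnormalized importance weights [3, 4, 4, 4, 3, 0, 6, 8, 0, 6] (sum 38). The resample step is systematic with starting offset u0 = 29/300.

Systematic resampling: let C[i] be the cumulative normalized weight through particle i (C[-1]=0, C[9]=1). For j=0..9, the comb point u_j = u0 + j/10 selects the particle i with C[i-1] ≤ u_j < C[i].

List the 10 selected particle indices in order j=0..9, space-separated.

C = [3/38, 7/38, 11/38, 15/38, 9/19, 9/19, 12/19, 16/19, 16/19, 1]
j=0: u_0=29/300 ∈ [3/38, 7/38) → index 1
j=1: u_1=59/300 ∈ [7/38, 11/38) → index 2
j=2: u_2=89/300 ∈ [11/38, 15/38) → index 3
j=3: u_3=119/300 ∈ [15/38, 9/19) → index 4
j=4: u_4=149/300 ∈ [9/19, 12/19) → index 6
j=5: u_5=179/300 ∈ [9/19, 12/19) → index 6
j=6: u_6=209/300 ∈ [12/19, 16/19) → index 7
j=7: u_7=239/300 ∈ [12/19, 16/19) → index 7
j=8: u_8=269/300 ∈ [16/19, 1) → index 9
j=9: u_9=299/300 ∈ [16/19, 1) → index 9

1 2 3 4 6 6 7 7 9 9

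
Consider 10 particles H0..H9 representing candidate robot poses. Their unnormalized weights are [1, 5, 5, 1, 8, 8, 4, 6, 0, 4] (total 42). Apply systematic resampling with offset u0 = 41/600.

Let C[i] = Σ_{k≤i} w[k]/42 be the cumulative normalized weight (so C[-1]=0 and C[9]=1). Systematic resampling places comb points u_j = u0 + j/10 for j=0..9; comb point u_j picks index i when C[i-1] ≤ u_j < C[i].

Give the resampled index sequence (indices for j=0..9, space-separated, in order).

C = [1/42, 1/7, 11/42, 2/7, 10/21, 2/3, 16/21, 19/21, 19/21, 1]
j=0: u_0=41/600 ∈ [1/42, 1/7) → index 1
j=1: u_1=101/600 ∈ [1/7, 11/42) → index 2
j=2: u_2=161/600 ∈ [11/42, 2/7) → index 3
j=3: u_3=221/600 ∈ [2/7, 10/21) → index 4
j=4: u_4=281/600 ∈ [2/7, 10/21) → index 4
j=5: u_5=341/600 ∈ [10/21, 2/3) → index 5
j=6: u_6=401/600 ∈ [2/3, 16/21) → index 6
j=7: u_7=461/600 ∈ [16/21, 19/21) → index 7
j=8: u_8=521/600 ∈ [16/21, 19/21) → index 7
j=9: u_9=581/600 ∈ [19/21, 1) → index 9

1 2 3 4 4 5 6 7 7 9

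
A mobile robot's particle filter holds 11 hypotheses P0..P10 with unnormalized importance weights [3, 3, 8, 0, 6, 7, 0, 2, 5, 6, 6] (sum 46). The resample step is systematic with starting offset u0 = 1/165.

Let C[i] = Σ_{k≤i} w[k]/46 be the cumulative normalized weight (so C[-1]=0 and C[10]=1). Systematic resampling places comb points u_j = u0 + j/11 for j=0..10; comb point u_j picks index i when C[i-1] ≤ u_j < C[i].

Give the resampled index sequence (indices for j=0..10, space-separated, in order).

0 1 2 2 4 5 5 8 8 9 10

C = [3/46, 3/23, 7/23, 7/23, 10/23, 27/46, 27/46, 29/46, 17/23, 20/23, 1]
j=0: u_0=1/165 ∈ [0, 3/46) → index 0
j=1: u_1=16/165 ∈ [3/46, 3/23) → index 1
j=2: u_2=31/165 ∈ [3/23, 7/23) → index 2
j=3: u_3=46/165 ∈ [3/23, 7/23) → index 2
j=4: u_4=61/165 ∈ [7/23, 10/23) → index 4
j=5: u_5=76/165 ∈ [10/23, 27/46) → index 5
j=6: u_6=91/165 ∈ [10/23, 27/46) → index 5
j=7: u_7=106/165 ∈ [29/46, 17/23) → index 8
j=8: u_8=11/15 ∈ [29/46, 17/23) → index 8
j=9: u_9=136/165 ∈ [17/23, 20/23) → index 9
j=10: u_10=151/165 ∈ [20/23, 1) → index 10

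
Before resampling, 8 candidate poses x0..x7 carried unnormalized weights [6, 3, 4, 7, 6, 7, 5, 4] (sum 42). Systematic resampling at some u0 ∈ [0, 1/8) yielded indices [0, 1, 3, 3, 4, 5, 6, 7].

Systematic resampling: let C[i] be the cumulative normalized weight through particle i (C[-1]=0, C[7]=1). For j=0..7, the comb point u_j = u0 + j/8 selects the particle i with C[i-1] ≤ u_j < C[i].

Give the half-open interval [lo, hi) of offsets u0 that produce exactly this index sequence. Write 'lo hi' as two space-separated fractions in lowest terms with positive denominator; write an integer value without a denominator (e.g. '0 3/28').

C = [1/7, 3/14, 13/42, 10/21, 13/21, 11/14, 19/21, 1]
j=0 picked index 0: u0 ∈ [0, 1/7)
j=1 picked index 1: u0 ∈ [1/56, 5/56)
j=2 picked index 3: u0 ∈ [5/84, 19/84)
j=3 picked index 3: u0 ∈ [-11/168, 17/168)
j=4 picked index 4: u0 ∈ [-1/42, 5/42)
j=5 picked index 5: u0 ∈ [-1/168, 9/56)
j=6 picked index 6: u0 ∈ [1/28, 13/84)
j=7 picked index 7: u0 ∈ [5/168, 1/8)
intersection: [5/84, 5/56)

5/84 5/56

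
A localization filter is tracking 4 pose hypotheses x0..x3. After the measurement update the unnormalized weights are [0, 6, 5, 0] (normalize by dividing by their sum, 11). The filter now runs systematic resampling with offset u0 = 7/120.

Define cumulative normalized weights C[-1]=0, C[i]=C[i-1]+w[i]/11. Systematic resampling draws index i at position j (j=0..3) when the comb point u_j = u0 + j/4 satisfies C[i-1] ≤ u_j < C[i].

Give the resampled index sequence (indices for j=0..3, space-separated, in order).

1 1 2 2

C = [0, 6/11, 1, 1]
j=0: u_0=7/120 ∈ [0, 6/11) → index 1
j=1: u_1=37/120 ∈ [0, 6/11) → index 1
j=2: u_2=67/120 ∈ [6/11, 1) → index 2
j=3: u_3=97/120 ∈ [6/11, 1) → index 2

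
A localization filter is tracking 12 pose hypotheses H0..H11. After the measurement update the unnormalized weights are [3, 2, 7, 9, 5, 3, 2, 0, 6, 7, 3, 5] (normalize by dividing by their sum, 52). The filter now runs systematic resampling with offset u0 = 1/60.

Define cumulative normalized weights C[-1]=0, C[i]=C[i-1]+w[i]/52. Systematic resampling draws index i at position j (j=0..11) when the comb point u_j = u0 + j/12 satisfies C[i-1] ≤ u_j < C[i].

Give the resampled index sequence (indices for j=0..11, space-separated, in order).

0 2 2 3 3 4 5 8 8 9 10 11

C = [3/52, 5/52, 3/13, 21/52, 1/2, 29/52, 31/52, 31/52, 37/52, 11/13, 47/52, 1]
j=0: u_0=1/60 ∈ [0, 3/52) → index 0
j=1: u_1=1/10 ∈ [5/52, 3/13) → index 2
j=2: u_2=11/60 ∈ [5/52, 3/13) → index 2
j=3: u_3=4/15 ∈ [3/13, 21/52) → index 3
j=4: u_4=7/20 ∈ [3/13, 21/52) → index 3
j=5: u_5=13/30 ∈ [21/52, 1/2) → index 4
j=6: u_6=31/60 ∈ [1/2, 29/52) → index 5
j=7: u_7=3/5 ∈ [31/52, 37/52) → index 8
j=8: u_8=41/60 ∈ [31/52, 37/52) → index 8
j=9: u_9=23/30 ∈ [37/52, 11/13) → index 9
j=10: u_10=17/20 ∈ [11/13, 47/52) → index 10
j=11: u_11=14/15 ∈ [47/52, 1) → index 11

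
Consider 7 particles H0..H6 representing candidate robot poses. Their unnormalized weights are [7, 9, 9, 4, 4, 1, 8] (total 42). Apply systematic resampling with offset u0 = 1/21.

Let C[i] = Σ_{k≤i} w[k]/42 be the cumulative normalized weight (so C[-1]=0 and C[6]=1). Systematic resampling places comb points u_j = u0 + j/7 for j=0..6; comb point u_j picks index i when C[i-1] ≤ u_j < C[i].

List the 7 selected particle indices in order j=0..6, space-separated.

0 1 1 2 3 4 6

C = [1/6, 8/21, 25/42, 29/42, 11/14, 17/21, 1]
j=0: u_0=1/21 ∈ [0, 1/6) → index 0
j=1: u_1=4/21 ∈ [1/6, 8/21) → index 1
j=2: u_2=1/3 ∈ [1/6, 8/21) → index 1
j=3: u_3=10/21 ∈ [8/21, 25/42) → index 2
j=4: u_4=13/21 ∈ [25/42, 29/42) → index 3
j=5: u_5=16/21 ∈ [29/42, 11/14) → index 4
j=6: u_6=19/21 ∈ [17/21, 1) → index 6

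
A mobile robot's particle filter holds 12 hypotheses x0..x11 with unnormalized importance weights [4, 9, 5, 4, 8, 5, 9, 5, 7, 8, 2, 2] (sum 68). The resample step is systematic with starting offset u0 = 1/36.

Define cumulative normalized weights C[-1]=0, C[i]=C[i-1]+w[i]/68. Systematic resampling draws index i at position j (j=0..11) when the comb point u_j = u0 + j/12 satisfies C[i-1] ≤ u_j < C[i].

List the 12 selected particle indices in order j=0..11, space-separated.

0 1 2 3 4 5 6 6 7 8 9 10

C = [1/17, 13/68, 9/34, 11/34, 15/34, 35/68, 11/17, 49/68, 14/17, 16/17, 33/34, 1]
j=0: u_0=1/36 ∈ [0, 1/17) → index 0
j=1: u_1=1/9 ∈ [1/17, 13/68) → index 1
j=2: u_2=7/36 ∈ [13/68, 9/34) → index 2
j=3: u_3=5/18 ∈ [9/34, 11/34) → index 3
j=4: u_4=13/36 ∈ [11/34, 15/34) → index 4
j=5: u_5=4/9 ∈ [15/34, 35/68) → index 5
j=6: u_6=19/36 ∈ [35/68, 11/17) → index 6
j=7: u_7=11/18 ∈ [35/68, 11/17) → index 6
j=8: u_8=25/36 ∈ [11/17, 49/68) → index 7
j=9: u_9=7/9 ∈ [49/68, 14/17) → index 8
j=10: u_10=31/36 ∈ [14/17, 16/17) → index 9
j=11: u_11=17/18 ∈ [16/17, 33/34) → index 10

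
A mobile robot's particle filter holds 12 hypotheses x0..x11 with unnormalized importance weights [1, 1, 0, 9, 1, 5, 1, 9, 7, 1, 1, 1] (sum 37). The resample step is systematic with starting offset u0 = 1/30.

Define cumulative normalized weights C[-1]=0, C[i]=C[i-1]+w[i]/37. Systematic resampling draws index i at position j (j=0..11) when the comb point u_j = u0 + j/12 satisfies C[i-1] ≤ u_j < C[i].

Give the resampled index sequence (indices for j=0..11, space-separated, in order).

1 3 3 3 5 5 7 7 7 8 8 10

C = [1/37, 2/37, 2/37, 11/37, 12/37, 17/37, 18/37, 27/37, 34/37, 35/37, 36/37, 1]
j=0: u_0=1/30 ∈ [1/37, 2/37) → index 1
j=1: u_1=7/60 ∈ [2/37, 11/37) → index 3
j=2: u_2=1/5 ∈ [2/37, 11/37) → index 3
j=3: u_3=17/60 ∈ [2/37, 11/37) → index 3
j=4: u_4=11/30 ∈ [12/37, 17/37) → index 5
j=5: u_5=9/20 ∈ [12/37, 17/37) → index 5
j=6: u_6=8/15 ∈ [18/37, 27/37) → index 7
j=7: u_7=37/60 ∈ [18/37, 27/37) → index 7
j=8: u_8=7/10 ∈ [18/37, 27/37) → index 7
j=9: u_9=47/60 ∈ [27/37, 34/37) → index 8
j=10: u_10=13/15 ∈ [27/37, 34/37) → index 8
j=11: u_11=19/20 ∈ [35/37, 36/37) → index 10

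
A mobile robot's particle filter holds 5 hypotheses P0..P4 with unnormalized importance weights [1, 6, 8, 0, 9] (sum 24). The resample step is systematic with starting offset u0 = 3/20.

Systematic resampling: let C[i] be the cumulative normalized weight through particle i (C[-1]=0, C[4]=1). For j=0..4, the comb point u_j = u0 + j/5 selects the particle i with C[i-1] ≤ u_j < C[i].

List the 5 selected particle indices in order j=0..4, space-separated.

C = [1/24, 7/24, 5/8, 5/8, 1]
j=0: u_0=3/20 ∈ [1/24, 7/24) → index 1
j=1: u_1=7/20 ∈ [7/24, 5/8) → index 2
j=2: u_2=11/20 ∈ [7/24, 5/8) → index 2
j=3: u_3=3/4 ∈ [5/8, 1) → index 4
j=4: u_4=19/20 ∈ [5/8, 1) → index 4

1 2 2 4 4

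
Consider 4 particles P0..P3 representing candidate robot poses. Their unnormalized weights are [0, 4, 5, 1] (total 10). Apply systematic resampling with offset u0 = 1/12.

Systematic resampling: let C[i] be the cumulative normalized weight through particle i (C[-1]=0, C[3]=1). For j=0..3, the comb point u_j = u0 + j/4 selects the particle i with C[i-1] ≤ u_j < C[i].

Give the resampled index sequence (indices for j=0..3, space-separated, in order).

C = [0, 2/5, 9/10, 1]
j=0: u_0=1/12 ∈ [0, 2/5) → index 1
j=1: u_1=1/3 ∈ [0, 2/5) → index 1
j=2: u_2=7/12 ∈ [2/5, 9/10) → index 2
j=3: u_3=5/6 ∈ [2/5, 9/10) → index 2

1 1 2 2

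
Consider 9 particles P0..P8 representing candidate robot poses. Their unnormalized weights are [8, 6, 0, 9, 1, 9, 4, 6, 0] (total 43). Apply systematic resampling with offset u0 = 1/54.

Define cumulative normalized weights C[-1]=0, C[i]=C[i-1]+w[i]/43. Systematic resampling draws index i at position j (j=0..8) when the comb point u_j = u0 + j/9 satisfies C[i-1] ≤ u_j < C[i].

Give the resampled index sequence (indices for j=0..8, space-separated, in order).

0 0 1 3 3 5 5 6 7

C = [8/43, 14/43, 14/43, 23/43, 24/43, 33/43, 37/43, 1, 1]
j=0: u_0=1/54 ∈ [0, 8/43) → index 0
j=1: u_1=7/54 ∈ [0, 8/43) → index 0
j=2: u_2=13/54 ∈ [8/43, 14/43) → index 1
j=3: u_3=19/54 ∈ [14/43, 23/43) → index 3
j=4: u_4=25/54 ∈ [14/43, 23/43) → index 3
j=5: u_5=31/54 ∈ [24/43, 33/43) → index 5
j=6: u_6=37/54 ∈ [24/43, 33/43) → index 5
j=7: u_7=43/54 ∈ [33/43, 37/43) → index 6
j=8: u_8=49/54 ∈ [37/43, 1) → index 7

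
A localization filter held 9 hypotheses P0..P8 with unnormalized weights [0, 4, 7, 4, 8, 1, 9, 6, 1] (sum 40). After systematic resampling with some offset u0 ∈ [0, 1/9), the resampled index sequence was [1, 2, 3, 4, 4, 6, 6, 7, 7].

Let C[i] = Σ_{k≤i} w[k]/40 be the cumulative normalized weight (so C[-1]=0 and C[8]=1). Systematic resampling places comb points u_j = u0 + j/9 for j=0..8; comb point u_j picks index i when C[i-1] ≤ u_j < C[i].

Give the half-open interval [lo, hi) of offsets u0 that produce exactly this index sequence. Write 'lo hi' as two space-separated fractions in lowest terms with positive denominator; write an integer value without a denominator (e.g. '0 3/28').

19/360 31/360

C = [0, 1/10, 11/40, 3/8, 23/40, 3/5, 33/40, 39/40, 1]
j=0 picked index 1: u0 ∈ [0, 1/10)
j=1 picked index 2: u0 ∈ [-1/90, 59/360)
j=2 picked index 3: u0 ∈ [19/360, 11/72)
j=3 picked index 4: u0 ∈ [1/24, 29/120)
j=4 picked index 4: u0 ∈ [-5/72, 47/360)
j=5 picked index 6: u0 ∈ [2/45, 97/360)
j=6 picked index 6: u0 ∈ [-1/15, 19/120)
j=7 picked index 7: u0 ∈ [17/360, 71/360)
j=8 picked index 7: u0 ∈ [-23/360, 31/360)
intersection: [19/360, 31/360)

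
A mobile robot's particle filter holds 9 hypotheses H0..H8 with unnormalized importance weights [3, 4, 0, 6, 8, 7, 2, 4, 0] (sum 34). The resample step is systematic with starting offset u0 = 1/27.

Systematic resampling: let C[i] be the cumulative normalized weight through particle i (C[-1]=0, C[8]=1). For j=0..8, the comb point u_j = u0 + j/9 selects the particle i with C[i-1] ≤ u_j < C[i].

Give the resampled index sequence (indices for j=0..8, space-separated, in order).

C = [3/34, 7/34, 7/34, 13/34, 21/34, 14/17, 15/17, 1, 1]
j=0: u_0=1/27 ∈ [0, 3/34) → index 0
j=1: u_1=4/27 ∈ [3/34, 7/34) → index 1
j=2: u_2=7/27 ∈ [7/34, 13/34) → index 3
j=3: u_3=10/27 ∈ [7/34, 13/34) → index 3
j=4: u_4=13/27 ∈ [13/34, 21/34) → index 4
j=5: u_5=16/27 ∈ [13/34, 21/34) → index 4
j=6: u_6=19/27 ∈ [21/34, 14/17) → index 5
j=7: u_7=22/27 ∈ [21/34, 14/17) → index 5
j=8: u_8=25/27 ∈ [15/17, 1) → index 7

0 1 3 3 4 4 5 5 7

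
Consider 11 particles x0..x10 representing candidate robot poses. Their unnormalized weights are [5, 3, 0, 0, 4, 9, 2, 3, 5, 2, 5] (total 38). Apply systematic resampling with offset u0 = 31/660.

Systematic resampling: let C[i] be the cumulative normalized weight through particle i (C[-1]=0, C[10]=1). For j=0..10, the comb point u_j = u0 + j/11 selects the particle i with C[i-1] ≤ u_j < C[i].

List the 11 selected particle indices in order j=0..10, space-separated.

C = [5/38, 4/19, 4/19, 4/19, 6/19, 21/38, 23/38, 13/19, 31/38, 33/38, 1]
j=0: u_0=31/660 ∈ [0, 5/38) → index 0
j=1: u_1=91/660 ∈ [5/38, 4/19) → index 1
j=2: u_2=151/660 ∈ [4/19, 6/19) → index 4
j=3: u_3=211/660 ∈ [6/19, 21/38) → index 5
j=4: u_4=271/660 ∈ [6/19, 21/38) → index 5
j=5: u_5=331/660 ∈ [6/19, 21/38) → index 5
j=6: u_6=391/660 ∈ [21/38, 23/38) → index 6
j=7: u_7=41/60 ∈ [23/38, 13/19) → index 7
j=8: u_8=511/660 ∈ [13/19, 31/38) → index 8
j=9: u_9=571/660 ∈ [31/38, 33/38) → index 9
j=10: u_10=631/660 ∈ [33/38, 1) → index 10

0 1 4 5 5 5 6 7 8 9 10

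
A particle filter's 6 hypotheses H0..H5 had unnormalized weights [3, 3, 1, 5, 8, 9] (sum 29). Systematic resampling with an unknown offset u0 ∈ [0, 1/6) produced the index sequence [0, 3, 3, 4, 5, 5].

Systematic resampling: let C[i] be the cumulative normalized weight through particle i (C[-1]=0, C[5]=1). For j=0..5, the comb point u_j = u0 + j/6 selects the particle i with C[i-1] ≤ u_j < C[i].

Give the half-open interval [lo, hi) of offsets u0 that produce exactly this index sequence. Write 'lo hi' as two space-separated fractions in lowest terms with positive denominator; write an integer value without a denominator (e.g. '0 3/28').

13/174 7/87

C = [3/29, 6/29, 7/29, 12/29, 20/29, 1]
j=0 picked index 0: u0 ∈ [0, 3/29)
j=1 picked index 3: u0 ∈ [13/174, 43/174)
j=2 picked index 3: u0 ∈ [-8/87, 7/87)
j=3 picked index 4: u0 ∈ [-5/58, 11/58)
j=4 picked index 5: u0 ∈ [2/87, 1/3)
j=5 picked index 5: u0 ∈ [-25/174, 1/6)
intersection: [13/174, 7/87)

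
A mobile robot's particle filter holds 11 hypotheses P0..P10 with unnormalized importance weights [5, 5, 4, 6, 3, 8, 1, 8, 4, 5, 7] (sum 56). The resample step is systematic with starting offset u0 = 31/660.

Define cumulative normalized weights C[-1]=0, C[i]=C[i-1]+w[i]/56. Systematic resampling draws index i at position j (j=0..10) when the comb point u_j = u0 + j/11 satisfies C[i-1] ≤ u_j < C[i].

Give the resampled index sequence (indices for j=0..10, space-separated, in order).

0 1 2 3 4 5 7 7 8 9 10

C = [5/56, 5/28, 1/4, 5/14, 23/56, 31/56, 4/7, 5/7, 11/14, 7/8, 1]
j=0: u_0=31/660 ∈ [0, 5/56) → index 0
j=1: u_1=91/660 ∈ [5/56, 5/28) → index 1
j=2: u_2=151/660 ∈ [5/28, 1/4) → index 2
j=3: u_3=211/660 ∈ [1/4, 5/14) → index 3
j=4: u_4=271/660 ∈ [5/14, 23/56) → index 4
j=5: u_5=331/660 ∈ [23/56, 31/56) → index 5
j=6: u_6=391/660 ∈ [4/7, 5/7) → index 7
j=7: u_7=41/60 ∈ [4/7, 5/7) → index 7
j=8: u_8=511/660 ∈ [5/7, 11/14) → index 8
j=9: u_9=571/660 ∈ [11/14, 7/8) → index 9
j=10: u_10=631/660 ∈ [7/8, 1) → index 10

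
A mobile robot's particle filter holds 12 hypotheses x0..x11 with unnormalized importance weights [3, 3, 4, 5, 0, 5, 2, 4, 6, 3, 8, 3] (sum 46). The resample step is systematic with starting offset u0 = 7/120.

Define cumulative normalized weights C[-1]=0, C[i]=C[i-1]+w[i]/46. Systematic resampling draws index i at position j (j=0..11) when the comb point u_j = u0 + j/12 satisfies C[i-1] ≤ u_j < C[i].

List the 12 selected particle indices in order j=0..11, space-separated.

C = [3/46, 3/23, 5/23, 15/46, 15/46, 10/23, 11/23, 13/23, 16/23, 35/46, 43/46, 1]
j=0: u_0=7/120 ∈ [0, 3/46) → index 0
j=1: u_1=17/120 ∈ [3/23, 5/23) → index 2
j=2: u_2=9/40 ∈ [5/23, 15/46) → index 3
j=3: u_3=37/120 ∈ [5/23, 15/46) → index 3
j=4: u_4=47/120 ∈ [15/46, 10/23) → index 5
j=5: u_5=19/40 ∈ [10/23, 11/23) → index 6
j=6: u_6=67/120 ∈ [11/23, 13/23) → index 7
j=7: u_7=77/120 ∈ [13/23, 16/23) → index 8
j=8: u_8=29/40 ∈ [16/23, 35/46) → index 9
j=9: u_9=97/120 ∈ [35/46, 43/46) → index 10
j=10: u_10=107/120 ∈ [35/46, 43/46) → index 10
j=11: u_11=39/40 ∈ [43/46, 1) → index 11

0 2 3 3 5 6 7 8 9 10 10 11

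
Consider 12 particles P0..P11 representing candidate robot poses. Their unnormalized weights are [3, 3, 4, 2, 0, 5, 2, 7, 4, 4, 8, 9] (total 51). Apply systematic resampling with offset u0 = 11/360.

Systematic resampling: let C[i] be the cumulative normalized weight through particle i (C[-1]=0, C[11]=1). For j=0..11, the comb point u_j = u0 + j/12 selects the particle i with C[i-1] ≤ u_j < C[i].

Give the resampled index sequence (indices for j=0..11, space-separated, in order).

C = [1/17, 2/17, 10/51, 4/17, 4/17, 1/3, 19/51, 26/51, 10/17, 2/3, 14/17, 1]
j=0: u_0=11/360 ∈ [0, 1/17) → index 0
j=1: u_1=41/360 ∈ [1/17, 2/17) → index 1
j=2: u_2=71/360 ∈ [10/51, 4/17) → index 3
j=3: u_3=101/360 ∈ [4/17, 1/3) → index 5
j=4: u_4=131/360 ∈ [1/3, 19/51) → index 6
j=5: u_5=161/360 ∈ [19/51, 26/51) → index 7
j=6: u_6=191/360 ∈ [26/51, 10/17) → index 8
j=7: u_7=221/360 ∈ [10/17, 2/3) → index 9
j=8: u_8=251/360 ∈ [2/3, 14/17) → index 10
j=9: u_9=281/360 ∈ [2/3, 14/17) → index 10
j=10: u_10=311/360 ∈ [14/17, 1) → index 11
j=11: u_11=341/360 ∈ [14/17, 1) → index 11

0 1 3 5 6 7 8 9 10 10 11 11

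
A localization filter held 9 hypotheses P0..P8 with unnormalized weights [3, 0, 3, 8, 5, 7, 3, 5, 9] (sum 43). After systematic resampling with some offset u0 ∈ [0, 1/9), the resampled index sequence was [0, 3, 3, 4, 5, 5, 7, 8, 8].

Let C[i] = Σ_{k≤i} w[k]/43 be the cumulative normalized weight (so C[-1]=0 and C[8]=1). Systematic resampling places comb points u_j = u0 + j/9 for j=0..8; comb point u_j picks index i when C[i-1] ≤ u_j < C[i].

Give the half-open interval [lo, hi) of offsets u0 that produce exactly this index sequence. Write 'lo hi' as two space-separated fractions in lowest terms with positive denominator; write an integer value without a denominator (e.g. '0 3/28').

11/387 19/387

C = [3/43, 3/43, 6/43, 14/43, 19/43, 26/43, 29/43, 34/43, 1]
j=0 picked index 0: u0 ∈ [0, 3/43)
j=1 picked index 3: u0 ∈ [11/387, 83/387)
j=2 picked index 3: u0 ∈ [-32/387, 40/387)
j=3 picked index 4: u0 ∈ [-1/129, 14/129)
j=4 picked index 5: u0 ∈ [-1/387, 62/387)
j=5 picked index 5: u0 ∈ [-44/387, 19/387)
j=6 picked index 7: u0 ∈ [1/129, 16/129)
j=7 picked index 8: u0 ∈ [5/387, 2/9)
j=8 picked index 8: u0 ∈ [-38/387, 1/9)
intersection: [11/387, 19/387)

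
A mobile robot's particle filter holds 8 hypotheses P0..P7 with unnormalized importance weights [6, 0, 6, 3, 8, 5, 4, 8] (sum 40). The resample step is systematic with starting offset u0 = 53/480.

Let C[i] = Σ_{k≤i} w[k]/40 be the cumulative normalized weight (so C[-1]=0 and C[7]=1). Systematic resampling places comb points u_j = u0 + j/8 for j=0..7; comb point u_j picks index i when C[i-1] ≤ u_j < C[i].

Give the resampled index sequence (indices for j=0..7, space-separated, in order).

0 2 3 4 5 6 7 7

C = [3/20, 3/20, 3/10, 3/8, 23/40, 7/10, 4/5, 1]
j=0: u_0=53/480 ∈ [0, 3/20) → index 0
j=1: u_1=113/480 ∈ [3/20, 3/10) → index 2
j=2: u_2=173/480 ∈ [3/10, 3/8) → index 3
j=3: u_3=233/480 ∈ [3/8, 23/40) → index 4
j=4: u_4=293/480 ∈ [23/40, 7/10) → index 5
j=5: u_5=353/480 ∈ [7/10, 4/5) → index 6
j=6: u_6=413/480 ∈ [4/5, 1) → index 7
j=7: u_7=473/480 ∈ [4/5, 1) → index 7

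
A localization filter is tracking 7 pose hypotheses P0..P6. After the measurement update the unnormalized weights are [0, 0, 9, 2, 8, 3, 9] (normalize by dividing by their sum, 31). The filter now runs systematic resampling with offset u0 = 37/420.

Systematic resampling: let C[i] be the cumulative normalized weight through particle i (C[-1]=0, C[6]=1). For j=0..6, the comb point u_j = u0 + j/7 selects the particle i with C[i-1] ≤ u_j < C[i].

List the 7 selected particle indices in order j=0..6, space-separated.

2 2 4 4 5 6 6

C = [0, 0, 9/31, 11/31, 19/31, 22/31, 1]
j=0: u_0=37/420 ∈ [0, 9/31) → index 2
j=1: u_1=97/420 ∈ [0, 9/31) → index 2
j=2: u_2=157/420 ∈ [11/31, 19/31) → index 4
j=3: u_3=31/60 ∈ [11/31, 19/31) → index 4
j=4: u_4=277/420 ∈ [19/31, 22/31) → index 5
j=5: u_5=337/420 ∈ [22/31, 1) → index 6
j=6: u_6=397/420 ∈ [22/31, 1) → index 6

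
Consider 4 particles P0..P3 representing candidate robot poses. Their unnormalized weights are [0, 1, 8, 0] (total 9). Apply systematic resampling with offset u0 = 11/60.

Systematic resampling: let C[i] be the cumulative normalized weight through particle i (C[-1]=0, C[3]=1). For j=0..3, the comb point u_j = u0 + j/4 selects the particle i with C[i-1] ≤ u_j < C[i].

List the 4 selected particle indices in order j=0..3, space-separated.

C = [0, 1/9, 1, 1]
j=0: u_0=11/60 ∈ [1/9, 1) → index 2
j=1: u_1=13/30 ∈ [1/9, 1) → index 2
j=2: u_2=41/60 ∈ [1/9, 1) → index 2
j=3: u_3=14/15 ∈ [1/9, 1) → index 2

2 2 2 2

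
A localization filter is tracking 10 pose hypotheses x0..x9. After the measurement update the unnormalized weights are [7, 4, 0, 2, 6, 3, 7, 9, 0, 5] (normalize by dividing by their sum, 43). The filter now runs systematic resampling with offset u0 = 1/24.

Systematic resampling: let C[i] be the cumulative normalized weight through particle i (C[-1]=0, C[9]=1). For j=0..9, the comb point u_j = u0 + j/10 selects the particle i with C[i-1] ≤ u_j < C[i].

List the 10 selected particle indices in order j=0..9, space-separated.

0 0 1 4 4 6 6 7 7 9

C = [7/43, 11/43, 11/43, 13/43, 19/43, 22/43, 29/43, 38/43, 38/43, 1]
j=0: u_0=1/24 ∈ [0, 7/43) → index 0
j=1: u_1=17/120 ∈ [0, 7/43) → index 0
j=2: u_2=29/120 ∈ [7/43, 11/43) → index 1
j=3: u_3=41/120 ∈ [13/43, 19/43) → index 4
j=4: u_4=53/120 ∈ [13/43, 19/43) → index 4
j=5: u_5=13/24 ∈ [22/43, 29/43) → index 6
j=6: u_6=77/120 ∈ [22/43, 29/43) → index 6
j=7: u_7=89/120 ∈ [29/43, 38/43) → index 7
j=8: u_8=101/120 ∈ [29/43, 38/43) → index 7
j=9: u_9=113/120 ∈ [38/43, 1) → index 9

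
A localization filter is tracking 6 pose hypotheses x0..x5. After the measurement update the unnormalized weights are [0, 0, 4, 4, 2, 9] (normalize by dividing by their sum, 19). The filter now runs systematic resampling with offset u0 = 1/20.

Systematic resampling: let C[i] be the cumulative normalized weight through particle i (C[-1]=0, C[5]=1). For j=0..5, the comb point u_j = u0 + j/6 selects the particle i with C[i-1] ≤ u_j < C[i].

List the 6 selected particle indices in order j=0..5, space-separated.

2 3 3 5 5 5

C = [0, 0, 4/19, 8/19, 10/19, 1]
j=0: u_0=1/20 ∈ [0, 4/19) → index 2
j=1: u_1=13/60 ∈ [4/19, 8/19) → index 3
j=2: u_2=23/60 ∈ [4/19, 8/19) → index 3
j=3: u_3=11/20 ∈ [10/19, 1) → index 5
j=4: u_4=43/60 ∈ [10/19, 1) → index 5
j=5: u_5=53/60 ∈ [10/19, 1) → index 5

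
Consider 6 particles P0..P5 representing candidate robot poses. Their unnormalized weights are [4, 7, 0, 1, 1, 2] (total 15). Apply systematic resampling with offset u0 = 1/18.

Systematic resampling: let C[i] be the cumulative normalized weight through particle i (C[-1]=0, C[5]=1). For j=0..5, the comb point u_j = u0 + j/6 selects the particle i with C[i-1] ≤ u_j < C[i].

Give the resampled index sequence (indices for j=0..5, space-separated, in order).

C = [4/15, 11/15, 11/15, 4/5, 13/15, 1]
j=0: u_0=1/18 ∈ [0, 4/15) → index 0
j=1: u_1=2/9 ∈ [0, 4/15) → index 0
j=2: u_2=7/18 ∈ [4/15, 11/15) → index 1
j=3: u_3=5/9 ∈ [4/15, 11/15) → index 1
j=4: u_4=13/18 ∈ [4/15, 11/15) → index 1
j=5: u_5=8/9 ∈ [13/15, 1) → index 5

0 0 1 1 1 5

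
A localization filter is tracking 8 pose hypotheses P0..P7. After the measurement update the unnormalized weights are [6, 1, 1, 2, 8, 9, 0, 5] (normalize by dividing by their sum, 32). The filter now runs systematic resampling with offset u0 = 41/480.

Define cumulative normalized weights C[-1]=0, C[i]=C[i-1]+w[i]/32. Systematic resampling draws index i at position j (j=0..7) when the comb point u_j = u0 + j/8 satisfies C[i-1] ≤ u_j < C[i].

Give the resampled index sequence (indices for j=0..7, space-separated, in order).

C = [3/16, 7/32, 1/4, 5/16, 9/16, 27/32, 27/32, 1]
j=0: u_0=41/480 ∈ [0, 3/16) → index 0
j=1: u_1=101/480 ∈ [3/16, 7/32) → index 1
j=2: u_2=161/480 ∈ [5/16, 9/16) → index 4
j=3: u_3=221/480 ∈ [5/16, 9/16) → index 4
j=4: u_4=281/480 ∈ [9/16, 27/32) → index 5
j=5: u_5=341/480 ∈ [9/16, 27/32) → index 5
j=6: u_6=401/480 ∈ [9/16, 27/32) → index 5
j=7: u_7=461/480 ∈ [27/32, 1) → index 7

0 1 4 4 5 5 5 7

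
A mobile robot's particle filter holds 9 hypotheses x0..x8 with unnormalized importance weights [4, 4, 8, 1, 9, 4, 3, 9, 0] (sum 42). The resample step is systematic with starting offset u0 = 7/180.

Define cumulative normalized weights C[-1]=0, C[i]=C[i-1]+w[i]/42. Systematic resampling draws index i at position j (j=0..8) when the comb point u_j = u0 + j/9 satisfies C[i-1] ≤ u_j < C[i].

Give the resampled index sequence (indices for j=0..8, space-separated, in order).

0 1 2 2 4 4 5 7 7

C = [2/21, 4/21, 8/21, 17/42, 13/21, 5/7, 11/14, 1, 1]
j=0: u_0=7/180 ∈ [0, 2/21) → index 0
j=1: u_1=3/20 ∈ [2/21, 4/21) → index 1
j=2: u_2=47/180 ∈ [4/21, 8/21) → index 2
j=3: u_3=67/180 ∈ [4/21, 8/21) → index 2
j=4: u_4=29/60 ∈ [17/42, 13/21) → index 4
j=5: u_5=107/180 ∈ [17/42, 13/21) → index 4
j=6: u_6=127/180 ∈ [13/21, 5/7) → index 5
j=7: u_7=49/60 ∈ [11/14, 1) → index 7
j=8: u_8=167/180 ∈ [11/14, 1) → index 7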